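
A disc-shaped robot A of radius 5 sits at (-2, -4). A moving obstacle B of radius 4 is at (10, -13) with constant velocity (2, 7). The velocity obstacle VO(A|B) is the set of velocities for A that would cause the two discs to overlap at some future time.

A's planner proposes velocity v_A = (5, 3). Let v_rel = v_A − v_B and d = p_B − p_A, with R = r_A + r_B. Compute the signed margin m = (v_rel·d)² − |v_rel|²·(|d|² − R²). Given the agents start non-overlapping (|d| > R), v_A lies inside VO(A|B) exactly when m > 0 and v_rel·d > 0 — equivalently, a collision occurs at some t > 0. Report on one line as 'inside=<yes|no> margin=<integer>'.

d = (12, -9),  |d|² = 225;  R = 5+4 = 9,  c = 225−9² = 144
v_rel = (3, -4),  |v_rel|² = 25;  v_rel·d = (3)·(12) + (-4)·(-9) = 72
25·t² − 144·t + 144 = 0  ⇒  m = 72² − 25·144 = 1584
m = 1584 > 0,  v_rel·d = 72 > 0  ⇒  inside

inside=yes margin=1584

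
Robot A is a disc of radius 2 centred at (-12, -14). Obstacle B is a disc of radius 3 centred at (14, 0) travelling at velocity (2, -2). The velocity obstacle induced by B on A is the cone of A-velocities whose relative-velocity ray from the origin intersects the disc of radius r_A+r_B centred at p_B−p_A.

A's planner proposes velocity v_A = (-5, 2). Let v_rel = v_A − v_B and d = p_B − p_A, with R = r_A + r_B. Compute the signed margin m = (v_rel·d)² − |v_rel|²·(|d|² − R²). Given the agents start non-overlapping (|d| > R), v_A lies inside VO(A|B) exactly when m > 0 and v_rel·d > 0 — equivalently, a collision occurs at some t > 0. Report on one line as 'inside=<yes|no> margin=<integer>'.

d = (26, 14),  |d|² = 872;  R = 2+3 = 5,  c = 872−5² = 847
v_rel = (-7, 4),  |v_rel|² = 65;  v_rel·d = (-7)·(26) + (4)·(14) = -126
65·t² + 252·t + 847 = 0  ⇒  m = (-126)² − 65·847 = -39179
m = -39179 < 0,  v_rel·d = -126 < 0  ⇒  outside

inside=no margin=-39179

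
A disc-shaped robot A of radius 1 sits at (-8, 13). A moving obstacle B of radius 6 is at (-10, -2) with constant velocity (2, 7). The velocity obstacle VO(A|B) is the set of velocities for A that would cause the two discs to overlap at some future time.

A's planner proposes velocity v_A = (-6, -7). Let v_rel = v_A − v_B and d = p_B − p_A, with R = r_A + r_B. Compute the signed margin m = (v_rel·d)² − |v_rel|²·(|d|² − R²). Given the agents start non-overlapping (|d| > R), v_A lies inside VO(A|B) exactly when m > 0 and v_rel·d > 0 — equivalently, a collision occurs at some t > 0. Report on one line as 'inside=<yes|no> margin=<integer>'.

d = (-2, -15),  |d|² = 229;  R = 1+6 = 7,  c = 229−7² = 180
v_rel = (-8, -14),  |v_rel|² = 260;  v_rel·d = (-8)·(-2) + (-14)·(-15) = 226
260·t² − 452·t + 180 = 0  ⇒  m = 226² − 260·180 = 4276
m = 4276 > 0,  v_rel·d = 226 > 0  ⇒  inside

inside=yes margin=4276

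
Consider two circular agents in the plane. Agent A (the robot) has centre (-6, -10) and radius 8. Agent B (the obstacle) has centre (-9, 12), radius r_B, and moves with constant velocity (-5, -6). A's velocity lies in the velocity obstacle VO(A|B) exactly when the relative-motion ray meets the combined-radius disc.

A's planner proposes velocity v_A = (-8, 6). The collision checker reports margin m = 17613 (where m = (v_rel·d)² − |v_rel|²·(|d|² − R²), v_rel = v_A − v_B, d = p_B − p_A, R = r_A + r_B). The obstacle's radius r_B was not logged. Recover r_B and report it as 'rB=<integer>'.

m = 17613
d = (-3, 22);  v_rel = (-3, 12),  |v_rel|² = 153
v_rel×d = (-3)·(22) − (12)·(-3) = -30
since m = R²·153 − (-30)²:  R² = (900 + 17613) / 153 = 121
R = √121 = 11  ⇒  r_B = 11 − 8 = 3

rB=3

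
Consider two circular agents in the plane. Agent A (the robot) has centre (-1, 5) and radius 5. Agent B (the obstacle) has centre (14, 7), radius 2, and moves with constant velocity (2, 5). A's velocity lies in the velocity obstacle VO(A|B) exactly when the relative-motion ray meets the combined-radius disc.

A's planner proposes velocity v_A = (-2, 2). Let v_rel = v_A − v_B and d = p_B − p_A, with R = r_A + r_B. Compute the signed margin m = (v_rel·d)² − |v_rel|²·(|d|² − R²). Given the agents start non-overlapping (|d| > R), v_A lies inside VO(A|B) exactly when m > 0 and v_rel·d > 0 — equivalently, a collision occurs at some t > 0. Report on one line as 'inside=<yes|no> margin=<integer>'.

d = (15, 2),  |d|² = 229;  R = 5+2 = 7,  c = 229−7² = 180
v_rel = (-4, -3),  |v_rel|² = 25;  v_rel·d = (-4)·(15) + (-3)·(2) = -66
25·t² + 132·t + 180 = 0  ⇒  m = (-66)² − 25·180 = -144
m = -144 < 0,  v_rel·d = -66 < 0  ⇒  outside

inside=no margin=-144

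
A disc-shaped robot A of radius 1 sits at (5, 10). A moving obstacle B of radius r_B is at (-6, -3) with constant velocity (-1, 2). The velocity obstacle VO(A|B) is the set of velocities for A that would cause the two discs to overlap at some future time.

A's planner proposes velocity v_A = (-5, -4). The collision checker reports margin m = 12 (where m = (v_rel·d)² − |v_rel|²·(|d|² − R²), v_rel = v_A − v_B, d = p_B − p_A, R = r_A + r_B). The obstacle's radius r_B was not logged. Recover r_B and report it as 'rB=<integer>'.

m = 12
d = (-11, -13);  v_rel = (-4, -6),  |v_rel|² = 52
v_rel×d = (-4)·(-13) − (-6)·(-11) = -14
since m = R²·52 − (-14)²:  R² = (196 + 12) / 52 = 4
R = √4 = 2  ⇒  r_B = 2 − 1 = 1

rB=1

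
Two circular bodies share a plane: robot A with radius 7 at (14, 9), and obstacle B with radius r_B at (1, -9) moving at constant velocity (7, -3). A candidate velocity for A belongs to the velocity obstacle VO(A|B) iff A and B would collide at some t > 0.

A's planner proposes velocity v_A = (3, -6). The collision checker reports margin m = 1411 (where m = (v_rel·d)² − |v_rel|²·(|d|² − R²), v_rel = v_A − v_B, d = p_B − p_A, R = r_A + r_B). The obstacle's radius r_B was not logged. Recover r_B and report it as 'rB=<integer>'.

m = 1411
d = (-13, -18);  v_rel = (-4, -3),  |v_rel|² = 25
v_rel×d = (-4)·(-18) − (-3)·(-13) = 33
since m = R²·25 − 33²:  R² = (1089 + 1411) / 25 = 100
R = √100 = 10  ⇒  r_B = 10 − 7 = 3

rB=3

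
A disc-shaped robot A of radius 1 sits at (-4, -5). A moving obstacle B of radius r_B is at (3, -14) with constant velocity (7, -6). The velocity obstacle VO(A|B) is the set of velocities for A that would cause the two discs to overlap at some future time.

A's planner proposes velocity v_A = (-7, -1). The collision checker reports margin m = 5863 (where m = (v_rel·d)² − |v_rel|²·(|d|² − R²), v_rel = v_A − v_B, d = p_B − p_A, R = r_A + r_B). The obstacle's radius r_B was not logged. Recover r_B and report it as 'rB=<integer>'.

m = 5863
d = (7, -9);  v_rel = (-14, 5),  |v_rel|² = 221
v_rel×d = (-14)·(-9) − (5)·(7) = 91
since m = R²·221 − 91²:  R² = (8281 + 5863) / 221 = 64
R = √64 = 8  ⇒  r_B = 8 − 1 = 7

rB=7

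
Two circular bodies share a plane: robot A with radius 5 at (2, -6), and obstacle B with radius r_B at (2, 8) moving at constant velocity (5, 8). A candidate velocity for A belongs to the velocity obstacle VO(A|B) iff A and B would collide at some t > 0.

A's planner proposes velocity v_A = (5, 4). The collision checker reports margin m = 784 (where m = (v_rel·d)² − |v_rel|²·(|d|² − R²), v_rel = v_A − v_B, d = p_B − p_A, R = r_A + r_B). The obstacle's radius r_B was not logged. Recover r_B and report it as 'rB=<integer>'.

m = 784
d = (0, 14);  v_rel = (0, -4),  |v_rel|² = 16
v_rel×d = (0)·(14) − (-4)·(0) = 0
since m = R²·16 − 0²:  R² = (0 + 784) / 16 = 49
R = √49 = 7  ⇒  r_B = 7 − 5 = 2

rB=2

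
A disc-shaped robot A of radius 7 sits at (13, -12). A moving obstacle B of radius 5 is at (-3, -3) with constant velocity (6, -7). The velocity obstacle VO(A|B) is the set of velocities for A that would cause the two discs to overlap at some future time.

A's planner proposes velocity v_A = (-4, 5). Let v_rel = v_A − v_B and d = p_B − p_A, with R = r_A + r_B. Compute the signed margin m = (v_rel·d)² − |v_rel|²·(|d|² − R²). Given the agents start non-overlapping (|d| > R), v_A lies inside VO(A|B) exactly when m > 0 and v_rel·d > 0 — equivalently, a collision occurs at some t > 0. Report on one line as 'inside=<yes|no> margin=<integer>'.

d = (-16, 9),  |d|² = 337;  R = 7+5 = 12,  c = 337−12² = 193
v_rel = (-10, 12),  |v_rel|² = 244;  v_rel·d = (-10)·(-16) + (12)·(9) = 268
244·t² − 536·t + 193 = 0  ⇒  m = 268² − 244·193 = 24732
m = 24732 > 0,  v_rel·d = 268 > 0  ⇒  inside

inside=yes margin=24732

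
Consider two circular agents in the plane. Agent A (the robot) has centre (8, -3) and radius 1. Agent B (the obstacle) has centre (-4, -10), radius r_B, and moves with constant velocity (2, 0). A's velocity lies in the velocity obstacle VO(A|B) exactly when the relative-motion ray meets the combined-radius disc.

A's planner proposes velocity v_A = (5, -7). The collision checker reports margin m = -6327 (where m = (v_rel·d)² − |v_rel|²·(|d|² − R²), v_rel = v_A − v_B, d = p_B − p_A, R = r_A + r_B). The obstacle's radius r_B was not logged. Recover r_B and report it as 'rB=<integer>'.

m = -6327
d = (-12, -7);  v_rel = (3, -7),  |v_rel|² = 58
v_rel×d = (3)·(-7) − (-7)·(-12) = -105
since m = R²·58 − (-105)²:  R² = (11025 + -6327) / 58 = 81
R = √81 = 9  ⇒  r_B = 9 − 1 = 8

rB=8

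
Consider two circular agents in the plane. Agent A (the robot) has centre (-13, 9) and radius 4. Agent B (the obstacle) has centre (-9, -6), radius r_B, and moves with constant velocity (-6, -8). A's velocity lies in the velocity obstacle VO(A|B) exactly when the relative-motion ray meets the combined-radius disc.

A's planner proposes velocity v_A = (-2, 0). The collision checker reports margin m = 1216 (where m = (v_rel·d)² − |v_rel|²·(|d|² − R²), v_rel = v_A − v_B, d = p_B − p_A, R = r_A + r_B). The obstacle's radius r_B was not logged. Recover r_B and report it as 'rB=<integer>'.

m = 1216
d = (4, -15);  v_rel = (4, 8),  |v_rel|² = 80
v_rel×d = (4)·(-15) − (8)·(4) = -92
since m = R²·80 − (-92)²:  R² = (8464 + 1216) / 80 = 121
R = √121 = 11  ⇒  r_B = 11 − 4 = 7

rB=7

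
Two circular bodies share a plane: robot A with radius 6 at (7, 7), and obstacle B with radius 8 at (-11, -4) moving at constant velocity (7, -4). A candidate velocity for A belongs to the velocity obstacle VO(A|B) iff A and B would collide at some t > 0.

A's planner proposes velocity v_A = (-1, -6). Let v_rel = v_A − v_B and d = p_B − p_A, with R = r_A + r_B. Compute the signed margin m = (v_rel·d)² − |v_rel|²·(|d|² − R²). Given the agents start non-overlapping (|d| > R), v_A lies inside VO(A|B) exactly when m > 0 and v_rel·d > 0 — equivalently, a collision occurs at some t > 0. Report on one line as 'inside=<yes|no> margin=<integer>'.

d = (-18, -11),  |d|² = 445;  R = 6+8 = 14,  c = 445−14² = 249
v_rel = (-8, -2),  |v_rel|² = 68;  v_rel·d = (-8)·(-18) + (-2)·(-11) = 166
68·t² − 332·t + 249 = 0  ⇒  m = 166² − 68·249 = 10624
m = 10624 > 0,  v_rel·d = 166 > 0  ⇒  inside

inside=yes margin=10624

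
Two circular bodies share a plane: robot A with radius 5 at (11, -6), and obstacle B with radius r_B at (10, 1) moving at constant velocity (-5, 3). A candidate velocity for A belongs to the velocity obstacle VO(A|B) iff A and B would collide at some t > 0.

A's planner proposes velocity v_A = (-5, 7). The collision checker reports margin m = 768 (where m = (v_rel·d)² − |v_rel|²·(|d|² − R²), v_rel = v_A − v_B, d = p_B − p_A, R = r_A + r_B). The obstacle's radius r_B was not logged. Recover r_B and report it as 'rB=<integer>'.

m = 768
d = (-1, 7);  v_rel = (0, 4),  |v_rel|² = 16
v_rel×d = (0)·(7) − (4)·(-1) = 4
since m = R²·16 − 4²:  R² = (16 + 768) / 16 = 49
R = √49 = 7  ⇒  r_B = 7 − 5 = 2

rB=2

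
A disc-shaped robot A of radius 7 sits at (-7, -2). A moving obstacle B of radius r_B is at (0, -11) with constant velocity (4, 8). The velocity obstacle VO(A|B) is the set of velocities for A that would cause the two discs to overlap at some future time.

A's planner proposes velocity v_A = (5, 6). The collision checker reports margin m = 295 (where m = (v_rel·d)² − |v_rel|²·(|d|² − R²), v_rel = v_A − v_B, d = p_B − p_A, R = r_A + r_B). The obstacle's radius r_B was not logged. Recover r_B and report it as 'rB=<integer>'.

m = 295
d = (7, -9);  v_rel = (1, -2),  |v_rel|² = 5
v_rel×d = (1)·(-9) − (-2)·(7) = 5
since m = R²·5 − 5²:  R² = (25 + 295) / 5 = 64
R = √64 = 8  ⇒  r_B = 8 − 7 = 1

rB=1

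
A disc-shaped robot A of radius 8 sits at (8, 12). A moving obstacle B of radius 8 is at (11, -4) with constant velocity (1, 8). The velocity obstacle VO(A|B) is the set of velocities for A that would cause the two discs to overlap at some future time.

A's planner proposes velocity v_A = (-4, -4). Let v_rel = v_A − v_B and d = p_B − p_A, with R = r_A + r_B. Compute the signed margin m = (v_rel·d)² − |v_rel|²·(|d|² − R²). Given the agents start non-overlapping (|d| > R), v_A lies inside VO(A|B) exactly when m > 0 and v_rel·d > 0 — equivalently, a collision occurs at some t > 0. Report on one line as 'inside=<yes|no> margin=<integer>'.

d = (3, -16),  |d|² = 265;  R = 8+8 = 16,  c = 265−16² = 9
v_rel = (-5, -12),  |v_rel|² = 169;  v_rel·d = (-5)·(3) + (-12)·(-16) = 177
169·t² − 354·t + 9 = 0  ⇒  m = 177² − 169·9 = 29808
m = 29808 > 0,  v_rel·d = 177 > 0  ⇒  inside

inside=yes margin=29808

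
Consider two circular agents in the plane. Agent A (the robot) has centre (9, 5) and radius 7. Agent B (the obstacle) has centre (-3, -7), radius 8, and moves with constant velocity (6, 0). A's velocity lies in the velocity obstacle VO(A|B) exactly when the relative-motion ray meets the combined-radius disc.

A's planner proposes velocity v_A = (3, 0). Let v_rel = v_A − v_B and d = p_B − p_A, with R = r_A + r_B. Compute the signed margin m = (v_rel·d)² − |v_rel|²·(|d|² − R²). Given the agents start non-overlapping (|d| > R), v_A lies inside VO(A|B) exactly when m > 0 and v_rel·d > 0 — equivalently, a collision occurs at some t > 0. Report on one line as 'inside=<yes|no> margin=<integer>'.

d = (-12, -12),  |d|² = 288;  R = 7+8 = 15,  c = 288−15² = 63
v_rel = (-3, 0),  |v_rel|² = 9;  v_rel·d = (-3)·(-12) + (0)·(-12) = 36
9·t² − 72·t + 63 = 0  ⇒  m = 36² − 9·63 = 729
m = 729 > 0,  v_rel·d = 36 > 0  ⇒  inside

inside=yes margin=729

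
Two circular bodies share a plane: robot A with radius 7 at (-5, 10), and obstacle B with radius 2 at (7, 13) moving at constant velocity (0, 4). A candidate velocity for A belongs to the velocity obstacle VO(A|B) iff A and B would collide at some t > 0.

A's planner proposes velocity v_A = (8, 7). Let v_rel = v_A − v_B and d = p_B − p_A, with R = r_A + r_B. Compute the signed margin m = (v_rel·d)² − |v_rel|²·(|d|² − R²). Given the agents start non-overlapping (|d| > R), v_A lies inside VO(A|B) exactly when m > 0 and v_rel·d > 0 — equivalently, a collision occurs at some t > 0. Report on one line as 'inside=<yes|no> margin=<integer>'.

d = (12, 3),  |d|² = 153;  R = 7+2 = 9,  c = 153−9² = 72
v_rel = (8, 3),  |v_rel|² = 73;  v_rel·d = (8)·(12) + (3)·(3) = 105
73·t² − 210·t + 72 = 0  ⇒  m = 105² − 73·72 = 5769
m = 5769 > 0,  v_rel·d = 105 > 0  ⇒  inside

inside=yes margin=5769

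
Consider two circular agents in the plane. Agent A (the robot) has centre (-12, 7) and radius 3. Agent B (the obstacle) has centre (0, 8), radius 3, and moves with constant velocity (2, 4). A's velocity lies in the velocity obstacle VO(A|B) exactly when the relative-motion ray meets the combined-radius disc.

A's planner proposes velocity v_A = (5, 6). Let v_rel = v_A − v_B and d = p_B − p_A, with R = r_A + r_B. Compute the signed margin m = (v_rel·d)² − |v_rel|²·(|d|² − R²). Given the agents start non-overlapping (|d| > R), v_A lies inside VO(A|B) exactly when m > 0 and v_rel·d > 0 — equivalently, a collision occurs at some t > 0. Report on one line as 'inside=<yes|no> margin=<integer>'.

d = (12, 1),  |d|² = 145;  R = 3+3 = 6,  c = 145−6² = 109
v_rel = (3, 2),  |v_rel|² = 13;  v_rel·d = (3)·(12) + (2)·(1) = 38
13·t² − 76·t + 109 = 0  ⇒  m = 38² − 13·109 = 27
m = 27 > 0,  v_rel·d = 38 > 0  ⇒  inside

inside=yes margin=27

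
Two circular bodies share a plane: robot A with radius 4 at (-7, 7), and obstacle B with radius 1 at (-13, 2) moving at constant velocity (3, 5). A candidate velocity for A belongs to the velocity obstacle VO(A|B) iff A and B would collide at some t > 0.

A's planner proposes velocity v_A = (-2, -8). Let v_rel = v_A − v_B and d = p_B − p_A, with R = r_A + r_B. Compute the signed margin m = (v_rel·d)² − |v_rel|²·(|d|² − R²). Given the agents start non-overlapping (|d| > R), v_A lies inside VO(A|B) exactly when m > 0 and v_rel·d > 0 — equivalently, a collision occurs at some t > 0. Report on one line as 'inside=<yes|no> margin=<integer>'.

d = (-6, -5),  |d|² = 61;  R = 4+1 = 5,  c = 61−5² = 36
v_rel = (-5, -13),  |v_rel|² = 194;  v_rel·d = (-5)·(-6) + (-13)·(-5) = 95
194·t² − 190·t + 36 = 0  ⇒  m = 95² − 194·36 = 2041
m = 2041 > 0,  v_rel·d = 95 > 0  ⇒  inside

inside=yes margin=2041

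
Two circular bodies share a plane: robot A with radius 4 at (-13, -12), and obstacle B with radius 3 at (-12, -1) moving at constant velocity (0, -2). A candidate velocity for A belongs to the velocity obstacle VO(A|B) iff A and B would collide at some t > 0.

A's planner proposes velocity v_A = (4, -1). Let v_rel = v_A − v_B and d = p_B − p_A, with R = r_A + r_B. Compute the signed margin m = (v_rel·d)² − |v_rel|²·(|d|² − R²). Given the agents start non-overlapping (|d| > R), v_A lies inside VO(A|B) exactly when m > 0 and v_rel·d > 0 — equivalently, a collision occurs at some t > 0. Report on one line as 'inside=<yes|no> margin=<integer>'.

d = (1, 11),  |d|² = 122;  R = 4+3 = 7,  c = 122−7² = 73
v_rel = (4, 1),  |v_rel|² = 17;  v_rel·d = (4)·(1) + (1)·(11) = 15
17·t² − 30·t + 73 = 0  ⇒  m = 15² − 17·73 = -1016
m = -1016 < 0,  v_rel·d = 15 > 0  ⇒  outside

inside=no margin=-1016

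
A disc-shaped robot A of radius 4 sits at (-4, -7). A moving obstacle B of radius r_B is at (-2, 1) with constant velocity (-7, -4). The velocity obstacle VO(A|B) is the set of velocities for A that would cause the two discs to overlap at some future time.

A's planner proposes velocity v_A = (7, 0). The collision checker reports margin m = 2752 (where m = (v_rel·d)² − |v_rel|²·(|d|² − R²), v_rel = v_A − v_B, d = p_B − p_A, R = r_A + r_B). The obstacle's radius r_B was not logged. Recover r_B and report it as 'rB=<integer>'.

m = 2752
d = (2, 8);  v_rel = (14, 4),  |v_rel|² = 212
v_rel×d = (14)·(8) − (4)·(2) = 104
since m = R²·212 − 104²:  R² = (10816 + 2752) / 212 = 64
R = √64 = 8  ⇒  r_B = 8 − 4 = 4

rB=4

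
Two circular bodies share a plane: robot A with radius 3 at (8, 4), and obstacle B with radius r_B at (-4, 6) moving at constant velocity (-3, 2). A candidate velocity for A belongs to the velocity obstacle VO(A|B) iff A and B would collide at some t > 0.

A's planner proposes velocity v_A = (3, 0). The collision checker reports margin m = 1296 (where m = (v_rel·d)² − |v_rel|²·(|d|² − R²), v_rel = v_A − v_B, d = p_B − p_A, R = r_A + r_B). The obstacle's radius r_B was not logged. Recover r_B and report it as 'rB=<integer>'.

m = 1296
d = (-12, 2);  v_rel = (6, -2),  |v_rel|² = 40
v_rel×d = (6)·(2) − (-2)·(-12) = -12
since m = R²·40 − (-12)²:  R² = (144 + 1296) / 40 = 36
R = √36 = 6  ⇒  r_B = 6 − 3 = 3

rB=3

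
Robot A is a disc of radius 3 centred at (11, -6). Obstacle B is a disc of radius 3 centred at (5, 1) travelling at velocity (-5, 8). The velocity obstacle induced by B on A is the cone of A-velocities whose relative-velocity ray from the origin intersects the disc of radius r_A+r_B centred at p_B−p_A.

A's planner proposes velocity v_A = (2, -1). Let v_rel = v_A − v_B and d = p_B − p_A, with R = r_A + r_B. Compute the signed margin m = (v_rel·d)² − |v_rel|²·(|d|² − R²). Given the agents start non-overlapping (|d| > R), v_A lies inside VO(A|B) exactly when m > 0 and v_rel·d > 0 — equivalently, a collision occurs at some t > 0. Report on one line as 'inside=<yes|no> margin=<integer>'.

d = (-6, 7),  |d|² = 85;  R = 3+3 = 6,  c = 85−6² = 49
v_rel = (7, -9),  |v_rel|² = 130;  v_rel·d = (7)·(-6) + (-9)·(7) = -105
130·t² + 210·t + 49 = 0  ⇒  m = (-105)² − 130·49 = 4655
m = 4655 > 0,  v_rel·d = -105 < 0  ⇒  outside

inside=no margin=4655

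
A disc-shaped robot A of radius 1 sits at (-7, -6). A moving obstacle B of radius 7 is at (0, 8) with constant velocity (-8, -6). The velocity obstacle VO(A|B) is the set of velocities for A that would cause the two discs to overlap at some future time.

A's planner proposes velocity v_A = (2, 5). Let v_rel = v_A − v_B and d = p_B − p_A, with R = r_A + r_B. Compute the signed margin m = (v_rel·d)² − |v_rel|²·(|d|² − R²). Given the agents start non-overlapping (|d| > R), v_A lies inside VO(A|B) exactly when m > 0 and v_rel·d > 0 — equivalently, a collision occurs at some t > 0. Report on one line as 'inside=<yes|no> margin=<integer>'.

d = (7, 14),  |d|² = 245;  R = 1+7 = 8,  c = 245−8² = 181
v_rel = (10, 11),  |v_rel|² = 221;  v_rel·d = (10)·(7) + (11)·(14) = 224
221·t² − 448·t + 181 = 0  ⇒  m = 224² − 221·181 = 10175
m = 10175 > 0,  v_rel·d = 224 > 0  ⇒  inside

inside=yes margin=10175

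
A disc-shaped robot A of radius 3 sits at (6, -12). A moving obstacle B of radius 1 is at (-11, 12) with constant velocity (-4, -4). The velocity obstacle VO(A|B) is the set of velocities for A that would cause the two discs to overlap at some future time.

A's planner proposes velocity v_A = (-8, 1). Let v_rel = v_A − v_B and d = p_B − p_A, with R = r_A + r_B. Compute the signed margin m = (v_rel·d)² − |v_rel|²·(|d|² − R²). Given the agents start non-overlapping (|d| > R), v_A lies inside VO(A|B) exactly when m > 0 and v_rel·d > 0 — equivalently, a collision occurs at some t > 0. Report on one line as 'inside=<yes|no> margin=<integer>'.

d = (-17, 24),  |d|² = 865;  R = 3+1 = 4,  c = 865−4² = 849
v_rel = (-4, 5),  |v_rel|² = 41;  v_rel·d = (-4)·(-17) + (5)·(24) = 188
41·t² − 376·t + 849 = 0  ⇒  m = 188² − 41·849 = 535
m = 535 > 0,  v_rel·d = 188 > 0  ⇒  inside

inside=yes margin=535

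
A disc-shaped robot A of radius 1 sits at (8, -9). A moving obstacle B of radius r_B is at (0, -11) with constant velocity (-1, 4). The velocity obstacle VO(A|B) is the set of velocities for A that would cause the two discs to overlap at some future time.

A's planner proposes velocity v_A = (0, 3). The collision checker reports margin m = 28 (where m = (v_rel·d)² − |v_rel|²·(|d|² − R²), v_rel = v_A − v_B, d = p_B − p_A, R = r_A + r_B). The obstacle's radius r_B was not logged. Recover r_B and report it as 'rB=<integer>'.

m = 28
d = (-8, -2);  v_rel = (1, -1),  |v_rel|² = 2
v_rel×d = (1)·(-2) − (-1)·(-8) = -10
since m = R²·2 − (-10)²:  R² = (100 + 28) / 2 = 64
R = √64 = 8  ⇒  r_B = 8 − 1 = 7

rB=7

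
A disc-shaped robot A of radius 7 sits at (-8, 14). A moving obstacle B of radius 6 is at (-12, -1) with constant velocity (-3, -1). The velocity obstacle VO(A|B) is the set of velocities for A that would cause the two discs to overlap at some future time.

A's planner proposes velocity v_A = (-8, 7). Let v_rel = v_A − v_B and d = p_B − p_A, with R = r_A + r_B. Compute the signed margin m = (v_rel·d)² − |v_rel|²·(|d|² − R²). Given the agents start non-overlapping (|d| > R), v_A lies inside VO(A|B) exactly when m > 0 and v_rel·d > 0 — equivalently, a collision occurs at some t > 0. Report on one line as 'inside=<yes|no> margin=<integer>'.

d = (-4, -15),  |d|² = 241;  R = 7+6 = 13,  c = 241−13² = 72
v_rel = (-5, 8),  |v_rel|² = 89;  v_rel·d = (-5)·(-4) + (8)·(-15) = -100
89·t² + 200·t + 72 = 0  ⇒  m = (-100)² − 89·72 = 3592
m = 3592 > 0,  v_rel·d = -100 < 0  ⇒  outside

inside=no margin=3592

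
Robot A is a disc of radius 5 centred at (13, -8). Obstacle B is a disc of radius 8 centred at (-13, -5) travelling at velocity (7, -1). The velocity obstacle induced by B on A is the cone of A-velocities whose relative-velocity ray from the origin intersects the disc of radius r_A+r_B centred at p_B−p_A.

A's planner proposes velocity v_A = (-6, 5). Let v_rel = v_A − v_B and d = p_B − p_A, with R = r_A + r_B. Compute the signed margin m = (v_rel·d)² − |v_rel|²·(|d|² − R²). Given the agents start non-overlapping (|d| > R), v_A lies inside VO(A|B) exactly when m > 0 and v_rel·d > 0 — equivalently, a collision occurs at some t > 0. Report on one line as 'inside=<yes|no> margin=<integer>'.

d = (-26, 3),  |d|² = 685;  R = 5+8 = 13,  c = 685−13² = 516
v_rel = (-13, 6),  |v_rel|² = 205;  v_rel·d = (-13)·(-26) + (6)·(3) = 356
205·t² − 712·t + 516 = 0  ⇒  m = 356² − 205·516 = 20956
m = 20956 > 0,  v_rel·d = 356 > 0  ⇒  inside

inside=yes margin=20956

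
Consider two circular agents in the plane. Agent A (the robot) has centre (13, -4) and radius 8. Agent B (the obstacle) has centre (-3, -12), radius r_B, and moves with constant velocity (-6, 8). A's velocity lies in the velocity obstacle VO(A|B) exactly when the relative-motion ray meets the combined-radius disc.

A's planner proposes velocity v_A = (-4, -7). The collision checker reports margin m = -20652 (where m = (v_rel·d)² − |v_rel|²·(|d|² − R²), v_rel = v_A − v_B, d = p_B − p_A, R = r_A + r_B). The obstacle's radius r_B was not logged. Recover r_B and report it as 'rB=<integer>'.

m = -20652
d = (-16, -8);  v_rel = (2, -15),  |v_rel|² = 229
v_rel×d = (2)·(-8) − (-15)·(-16) = -256
since m = R²·229 − (-256)²:  R² = (65536 + -20652) / 229 = 196
R = √196 = 14  ⇒  r_B = 14 − 8 = 6

rB=6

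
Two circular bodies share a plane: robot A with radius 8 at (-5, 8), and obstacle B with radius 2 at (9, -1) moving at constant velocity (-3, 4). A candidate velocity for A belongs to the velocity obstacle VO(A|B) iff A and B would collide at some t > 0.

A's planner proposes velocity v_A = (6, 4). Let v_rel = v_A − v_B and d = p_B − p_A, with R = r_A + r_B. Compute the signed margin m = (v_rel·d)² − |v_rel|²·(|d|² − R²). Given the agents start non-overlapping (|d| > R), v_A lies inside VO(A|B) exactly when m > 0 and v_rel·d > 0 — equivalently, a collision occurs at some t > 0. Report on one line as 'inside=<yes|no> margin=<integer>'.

d = (14, -9),  |d|² = 277;  R = 8+2 = 10,  c = 277−10² = 177
v_rel = (9, 0),  |v_rel|² = 81;  v_rel·d = (9)·(14) + (0)·(-9) = 126
81·t² − 252·t + 177 = 0  ⇒  m = 126² − 81·177 = 1539
m = 1539 > 0,  v_rel·d = 126 > 0  ⇒  inside

inside=yes margin=1539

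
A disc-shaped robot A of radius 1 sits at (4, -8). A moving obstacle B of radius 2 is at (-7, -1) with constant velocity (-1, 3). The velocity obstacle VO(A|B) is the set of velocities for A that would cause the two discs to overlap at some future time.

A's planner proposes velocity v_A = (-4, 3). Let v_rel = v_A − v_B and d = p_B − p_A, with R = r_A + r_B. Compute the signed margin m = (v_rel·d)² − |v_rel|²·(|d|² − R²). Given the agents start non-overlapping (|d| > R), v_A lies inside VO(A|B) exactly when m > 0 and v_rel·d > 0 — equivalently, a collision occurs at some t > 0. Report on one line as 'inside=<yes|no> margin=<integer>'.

d = (-11, 7),  |d|² = 170;  R = 1+2 = 3,  c = 170−3² = 161
v_rel = (-3, 0),  |v_rel|² = 9;  v_rel·d = (-3)·(-11) + (0)·(7) = 33
9·t² − 66·t + 161 = 0  ⇒  m = 33² − 9·161 = -360
m = -360 < 0,  v_rel·d = 33 > 0  ⇒  outside

inside=no margin=-360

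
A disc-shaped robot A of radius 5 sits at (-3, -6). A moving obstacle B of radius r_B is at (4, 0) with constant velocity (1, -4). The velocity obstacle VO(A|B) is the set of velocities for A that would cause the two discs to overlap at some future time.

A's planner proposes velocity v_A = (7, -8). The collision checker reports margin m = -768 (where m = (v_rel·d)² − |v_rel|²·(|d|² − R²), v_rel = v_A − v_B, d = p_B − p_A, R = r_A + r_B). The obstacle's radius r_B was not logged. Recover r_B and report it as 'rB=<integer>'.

m = -768
d = (7, 6);  v_rel = (6, -4),  |v_rel|² = 52
v_rel×d = (6)·(6) − (-4)·(7) = 64
since m = R²·52 − 64²:  R² = (4096 + -768) / 52 = 64
R = √64 = 8  ⇒  r_B = 8 − 5 = 3

rB=3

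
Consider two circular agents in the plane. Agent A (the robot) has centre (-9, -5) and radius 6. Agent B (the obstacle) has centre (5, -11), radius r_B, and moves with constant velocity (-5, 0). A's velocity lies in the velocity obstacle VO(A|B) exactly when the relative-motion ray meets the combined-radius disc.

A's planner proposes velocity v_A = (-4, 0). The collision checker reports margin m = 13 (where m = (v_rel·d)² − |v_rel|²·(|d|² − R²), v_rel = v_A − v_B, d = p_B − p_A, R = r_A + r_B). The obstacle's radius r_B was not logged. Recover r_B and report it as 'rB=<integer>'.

m = 13
d = (14, -6);  v_rel = (1, 0),  |v_rel|² = 1
v_rel×d = (1)·(-6) − (0)·(14) = -6
since m = R²·1 − (-6)²:  R² = (36 + 13) / 1 = 49
R = √49 = 7  ⇒  r_B = 7 − 6 = 1

rB=1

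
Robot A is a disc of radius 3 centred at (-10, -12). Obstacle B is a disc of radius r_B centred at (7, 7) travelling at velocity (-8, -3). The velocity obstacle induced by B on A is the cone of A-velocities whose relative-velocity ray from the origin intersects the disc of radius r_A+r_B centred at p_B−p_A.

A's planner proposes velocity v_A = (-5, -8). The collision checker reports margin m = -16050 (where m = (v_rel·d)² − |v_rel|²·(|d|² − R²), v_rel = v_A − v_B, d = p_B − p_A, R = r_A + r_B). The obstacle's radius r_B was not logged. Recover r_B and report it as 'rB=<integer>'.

m = -16050
d = (17, 19);  v_rel = (3, -5),  |v_rel|² = 34
v_rel×d = (3)·(19) − (-5)·(17) = 142
since m = R²·34 − 142²:  R² = (20164 + -16050) / 34 = 121
R = √121 = 11  ⇒  r_B = 11 − 3 = 8

rB=8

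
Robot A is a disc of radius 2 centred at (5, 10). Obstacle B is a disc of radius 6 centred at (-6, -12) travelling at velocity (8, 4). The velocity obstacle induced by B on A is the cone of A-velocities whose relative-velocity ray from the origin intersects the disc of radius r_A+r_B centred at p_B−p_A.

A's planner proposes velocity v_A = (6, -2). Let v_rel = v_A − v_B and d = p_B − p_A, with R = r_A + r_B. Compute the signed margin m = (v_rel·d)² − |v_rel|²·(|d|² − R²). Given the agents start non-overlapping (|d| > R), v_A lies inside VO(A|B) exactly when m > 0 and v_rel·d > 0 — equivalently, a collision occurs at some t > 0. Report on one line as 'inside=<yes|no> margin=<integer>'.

d = (-11, -22),  |d|² = 605;  R = 2+6 = 8,  c = 605−8² = 541
v_rel = (-2, -6),  |v_rel|² = 40;  v_rel·d = (-2)·(-11) + (-6)·(-22) = 154
40·t² − 308·t + 541 = 0  ⇒  m = 154² − 40·541 = 2076
m = 2076 > 0,  v_rel·d = 154 > 0  ⇒  inside

inside=yes margin=2076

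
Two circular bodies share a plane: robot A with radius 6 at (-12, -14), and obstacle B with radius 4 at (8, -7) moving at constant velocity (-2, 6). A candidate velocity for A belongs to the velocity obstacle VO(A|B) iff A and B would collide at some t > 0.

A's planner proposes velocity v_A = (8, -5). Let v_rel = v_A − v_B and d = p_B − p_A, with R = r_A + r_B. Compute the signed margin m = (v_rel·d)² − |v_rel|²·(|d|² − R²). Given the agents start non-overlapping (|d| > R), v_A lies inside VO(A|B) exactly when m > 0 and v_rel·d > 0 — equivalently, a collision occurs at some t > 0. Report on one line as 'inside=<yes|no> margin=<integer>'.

d = (20, 7),  |d|² = 449;  R = 6+4 = 10,  c = 449−10² = 349
v_rel = (10, -11),  |v_rel|² = 221;  v_rel·d = (10)·(20) + (-11)·(7) = 123
221·t² − 246·t + 349 = 0  ⇒  m = 123² − 221·349 = -62000
m = -62000 < 0,  v_rel·d = 123 > 0  ⇒  outside

inside=no margin=-62000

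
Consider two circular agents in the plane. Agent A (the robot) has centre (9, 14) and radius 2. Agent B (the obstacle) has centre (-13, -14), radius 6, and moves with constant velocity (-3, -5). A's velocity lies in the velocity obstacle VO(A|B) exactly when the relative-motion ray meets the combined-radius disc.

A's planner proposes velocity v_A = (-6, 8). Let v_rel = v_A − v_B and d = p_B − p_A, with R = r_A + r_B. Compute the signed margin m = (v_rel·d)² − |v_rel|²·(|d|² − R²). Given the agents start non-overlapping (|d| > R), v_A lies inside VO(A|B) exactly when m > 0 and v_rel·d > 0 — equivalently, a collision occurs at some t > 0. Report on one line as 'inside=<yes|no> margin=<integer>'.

d = (-22, -28),  |d|² = 1268;  R = 2+6 = 8,  c = 1268−8² = 1204
v_rel = (-3, 13),  |v_rel|² = 178;  v_rel·d = (-3)·(-22) + (13)·(-28) = -298
178·t² + 596·t + 1204 = 0  ⇒  m = (-298)² − 178·1204 = -125508
m = -125508 < 0,  v_rel·d = -298 < 0  ⇒  outside

inside=no margin=-125508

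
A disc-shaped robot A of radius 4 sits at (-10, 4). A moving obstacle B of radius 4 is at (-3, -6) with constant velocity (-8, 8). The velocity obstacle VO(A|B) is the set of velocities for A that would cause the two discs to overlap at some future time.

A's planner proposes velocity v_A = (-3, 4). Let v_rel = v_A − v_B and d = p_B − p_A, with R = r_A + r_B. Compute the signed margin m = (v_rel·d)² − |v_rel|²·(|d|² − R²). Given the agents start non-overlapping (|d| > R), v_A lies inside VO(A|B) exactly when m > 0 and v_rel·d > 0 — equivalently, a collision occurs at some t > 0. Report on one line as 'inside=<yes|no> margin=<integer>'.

d = (7, -10),  |d|² = 149;  R = 4+4 = 8,  c = 149−8² = 85
v_rel = (5, -4),  |v_rel|² = 41;  v_rel·d = (5)·(7) + (-4)·(-10) = 75
41·t² − 150·t + 85 = 0  ⇒  m = 75² − 41·85 = 2140
m = 2140 > 0,  v_rel·d = 75 > 0  ⇒  inside

inside=yes margin=2140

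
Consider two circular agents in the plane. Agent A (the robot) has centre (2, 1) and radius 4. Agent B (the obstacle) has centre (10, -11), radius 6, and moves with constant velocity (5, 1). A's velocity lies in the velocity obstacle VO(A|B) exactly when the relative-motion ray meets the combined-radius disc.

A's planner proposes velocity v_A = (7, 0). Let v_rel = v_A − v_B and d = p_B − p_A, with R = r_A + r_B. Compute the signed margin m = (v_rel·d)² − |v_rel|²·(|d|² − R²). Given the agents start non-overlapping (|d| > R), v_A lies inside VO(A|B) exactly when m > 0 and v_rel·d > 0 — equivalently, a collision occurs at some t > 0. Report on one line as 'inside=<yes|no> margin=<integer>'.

d = (8, -12),  |d|² = 208;  R = 4+6 = 10,  c = 208−10² = 108
v_rel = (2, -1),  |v_rel|² = 5;  v_rel·d = (2)·(8) + (-1)·(-12) = 28
5·t² − 56·t + 108 = 0  ⇒  m = 28² − 5·108 = 244
m = 244 > 0,  v_rel·d = 28 > 0  ⇒  inside

inside=yes margin=244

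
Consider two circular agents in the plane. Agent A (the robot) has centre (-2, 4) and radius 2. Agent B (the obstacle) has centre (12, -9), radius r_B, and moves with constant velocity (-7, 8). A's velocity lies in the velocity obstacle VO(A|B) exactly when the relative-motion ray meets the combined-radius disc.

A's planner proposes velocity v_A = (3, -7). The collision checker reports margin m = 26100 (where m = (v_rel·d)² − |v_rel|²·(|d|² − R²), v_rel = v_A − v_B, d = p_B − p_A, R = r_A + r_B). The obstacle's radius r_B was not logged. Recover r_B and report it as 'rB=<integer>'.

m = 26100
d = (14, -13);  v_rel = (10, -15),  |v_rel|² = 325
v_rel×d = (10)·(-13) − (-15)·(14) = 80
since m = R²·325 − 80²:  R² = (6400 + 26100) / 325 = 100
R = √100 = 10  ⇒  r_B = 10 − 2 = 8

rB=8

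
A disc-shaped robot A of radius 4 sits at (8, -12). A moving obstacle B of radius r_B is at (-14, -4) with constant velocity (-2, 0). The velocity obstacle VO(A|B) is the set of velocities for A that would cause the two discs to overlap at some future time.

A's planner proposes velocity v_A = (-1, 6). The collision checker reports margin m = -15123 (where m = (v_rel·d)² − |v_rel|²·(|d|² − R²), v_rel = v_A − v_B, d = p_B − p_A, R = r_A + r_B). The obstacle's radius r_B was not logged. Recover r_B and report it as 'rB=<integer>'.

m = -15123
d = (-22, 8);  v_rel = (1, 6),  |v_rel|² = 37
v_rel×d = (1)·(8) − (6)·(-22) = 140
since m = R²·37 − 140²:  R² = (19600 + -15123) / 37 = 121
R = √121 = 11  ⇒  r_B = 11 − 4 = 7

rB=7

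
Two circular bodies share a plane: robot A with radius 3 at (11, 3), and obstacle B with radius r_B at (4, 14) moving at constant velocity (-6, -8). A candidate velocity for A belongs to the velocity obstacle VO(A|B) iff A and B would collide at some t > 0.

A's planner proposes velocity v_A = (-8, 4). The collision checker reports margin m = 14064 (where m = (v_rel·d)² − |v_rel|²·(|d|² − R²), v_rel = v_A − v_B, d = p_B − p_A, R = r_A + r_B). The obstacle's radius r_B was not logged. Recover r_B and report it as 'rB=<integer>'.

m = 14064
d = (-7, 11);  v_rel = (-2, 12),  |v_rel|² = 148
v_rel×d = (-2)·(11) − (12)·(-7) = 62
since m = R²·148 − 62²:  R² = (3844 + 14064) / 148 = 121
R = √121 = 11  ⇒  r_B = 11 − 3 = 8

rB=8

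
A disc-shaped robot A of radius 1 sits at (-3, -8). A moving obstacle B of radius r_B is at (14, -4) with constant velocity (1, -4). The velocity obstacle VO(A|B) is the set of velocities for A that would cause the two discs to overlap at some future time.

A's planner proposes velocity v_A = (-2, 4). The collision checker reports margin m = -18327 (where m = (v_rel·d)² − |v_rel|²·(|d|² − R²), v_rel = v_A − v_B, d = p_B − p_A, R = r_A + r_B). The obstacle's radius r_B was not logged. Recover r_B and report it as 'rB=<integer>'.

m = -18327
d = (17, 4);  v_rel = (-3, 8),  |v_rel|² = 73
v_rel×d = (-3)·(4) − (8)·(17) = -148
since m = R²·73 − (-148)²:  R² = (21904 + -18327) / 73 = 49
R = √49 = 7  ⇒  r_B = 7 − 1 = 6

rB=6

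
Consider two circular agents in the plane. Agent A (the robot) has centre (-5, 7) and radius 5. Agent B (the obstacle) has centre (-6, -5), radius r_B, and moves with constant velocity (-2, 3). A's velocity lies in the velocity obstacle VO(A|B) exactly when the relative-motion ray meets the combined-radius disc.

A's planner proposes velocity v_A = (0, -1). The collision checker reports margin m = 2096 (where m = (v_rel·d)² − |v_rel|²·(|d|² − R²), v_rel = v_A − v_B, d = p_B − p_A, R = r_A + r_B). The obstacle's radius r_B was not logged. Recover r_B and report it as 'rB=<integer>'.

m = 2096
d = (-1, -12);  v_rel = (2, -4),  |v_rel|² = 20
v_rel×d = (2)·(-12) − (-4)·(-1) = -28
since m = R²·20 − (-28)²:  R² = (784 + 2096) / 20 = 144
R = √144 = 12  ⇒  r_B = 12 − 5 = 7

rB=7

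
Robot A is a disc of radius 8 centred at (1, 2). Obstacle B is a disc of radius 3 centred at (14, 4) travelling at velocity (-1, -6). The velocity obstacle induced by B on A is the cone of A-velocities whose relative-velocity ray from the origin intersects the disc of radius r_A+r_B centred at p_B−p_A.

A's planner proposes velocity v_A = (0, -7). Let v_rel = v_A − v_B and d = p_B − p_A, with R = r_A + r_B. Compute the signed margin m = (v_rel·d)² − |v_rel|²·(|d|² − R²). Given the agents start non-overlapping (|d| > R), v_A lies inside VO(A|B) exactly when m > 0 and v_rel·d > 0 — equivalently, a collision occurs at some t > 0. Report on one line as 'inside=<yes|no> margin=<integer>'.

d = (13, 2),  |d|² = 173;  R = 8+3 = 11,  c = 173−11² = 52
v_rel = (1, -1),  |v_rel|² = 2;  v_rel·d = (1)·(13) + (-1)·(2) = 11
2·t² − 22·t + 52 = 0  ⇒  m = 11² − 2·52 = 17
m = 17 > 0,  v_rel·d = 11 > 0  ⇒  inside

inside=yes margin=17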